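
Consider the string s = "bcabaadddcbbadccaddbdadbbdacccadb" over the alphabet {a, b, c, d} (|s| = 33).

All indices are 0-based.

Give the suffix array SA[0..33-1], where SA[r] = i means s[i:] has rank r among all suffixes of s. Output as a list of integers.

[4, 2, 26, 30, 21, 12, 16, 5, 32, 3, 11, 10, 23, 0, 24, 19, 1, 29, 15, 9, 28, 14, 27, 25, 20, 31, 22, 18, 8, 13, 17, 7, 6]

rank→(start, suffix):
  0 → (4, 'aadddcbbadccaddbdadbbdacccadb')
  1 → (2, 'abaadddcbbadccaddbdadbbdacccadb')
  2 → (26, 'acccadb')
  3 → (30, 'adb')
  4 → (21, 'adbbdacccadb')
  5 → (12, 'adccaddbdadbbdacccadb')
  6 → (16, 'addbdadbbdacccadb')
  7 → (5, 'adddcbbadccaddbdadbbdacccadb')
  8 → (32, 'b')
  9 → (3, 'baadddcbbadccaddbdadbbdacccadb')
  10 → (11, 'badccaddbdadbbdacccadb')
  11 → (10, 'bbadccaddbdadbbdacccadb')
  12 → (23, 'bbdacccadb')
  13 → (0, 'bcabaadddcbbadccaddbdadbbdacccadb')
  14 → (24, 'bdacccadb')
  15 → (19, 'bdadbbdacccadb')
  16 → (1, 'cabaadddcbbadccaddbdadbbdacccadb')
  17 → (29, 'cadb')
  18 → (15, 'caddbdadbbdacccadb')
  19 → (9, 'cbbadccaddbdadbbdacccadb')
  20 → (28, 'ccadb')
  21 → (14, 'ccaddbdadbbdacccadb')
  22 → (27, 'cccadb')
  23 → (25, 'dacccadb')
  24 → (20, 'dadbbdacccadb')
  25 → (31, 'db')
  26 → (22, 'dbbdacccadb')
  27 → (18, 'dbdadbbdacccadb')
  28 → (8, 'dcbbadccaddbdadbbdacccadb')
  29 → (13, 'dccaddbdadbbdacccadb')
  30 → (17, 'ddbdadbbdacccadb')
  31 → (7, 'ddcbbadccaddbdadbbdacccadb')
  32 → (6, 'dddcbbadccaddbdadbbdacccadb')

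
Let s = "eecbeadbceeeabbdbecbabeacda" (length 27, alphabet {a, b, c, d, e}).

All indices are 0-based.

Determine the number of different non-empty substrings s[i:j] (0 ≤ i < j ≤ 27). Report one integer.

344

rank | idx | suffix
   0 |  26 | a
   1 |  12 | abbdbecbabeacda
   2 |  20 | abeacda
   3 |  23 | acda
   4 |   5 | adbceeeabbdbecbabeacda
   5 |  19 | babeacda
   6 |  13 | bbdbecbabeacda
   7 |   7 | bceeeabbdbecbabeacda
   8 |  14 | bdbecbabeacda
   9 |  21 | beacda
  10 |   3 | beadbceeeabbdbecbabeacda
  11 |  16 | becbabeacda
  12 |  18 | cbabeacda
  13 |   2 | cbeadbceeeabbdbecbabeacda
  14 |  24 | cda
  15 |   8 | ceeeabbdbecbabeacda
  16 |  25 | da
  17 |   6 | dbceeeabbdbecbabeacda
  18 |  15 | dbecbabeacda
  19 |  11 | eabbdbecbabeacda
  20 |  22 | eacda
  21 |   4 | eadbceeeabbdbecbabeacda
  22 |  17 | ecbabeacda
  23 |   1 | ecbeadbceeeabbdbecbabeacda
  24 |  10 | eeabbdbecbabeacda
  25 |   0 | eecbeadbceeeabbdbecbabeacda
  26 |   9 | eeeabbdbecbabeacda

SA = [26, 12, 20, 23, 5, 19, 13, 7, 14, 21, 3, 16, 18, 2, 24, 8, 25, 6, 15, 11, 22, 4, 17, 1, 10, 0, 9]
[i] adj suffixes → lcp
  [1] 26/12 → 1 ('a')
  [2] 12/20 → 2 ('ab')
  [3] 20/23 → 1 ('a')
  [4] 23/5 → 1 ('a')
  [5] 5/19 → 0 ('')
  [6] 19/13 → 1 ('b')
  [7] 13/7 → 1 ('b')
  [8] 7/14 → 1 ('b')
  [9] 14/21 → 1 ('b')
  [10] 21/3 → 3 ('bea')
  [11] 3/16 → 2 ('be')
  [12] 16/18 → 0 ('')
  [13] 18/2 → 2 ('cb')
  [14] 2/24 → 1 ('c')
  [15] 24/8 → 1 ('c')
  [16] 8/25 → 0 ('')
  [17] 25/6 → 1 ('d')
  [18] 6/15 → 2 ('db')
  [19] 15/11 → 0 ('')
  [20] 11/22 → 2 ('ea')
  [21] 22/4 → 2 ('ea')
  [22] 4/17 → 1 ('e')
  [23] 17/1 → 3 ('ecb')
  [24] 1/10 → 1 ('e')
  [25] 10/0 → 2 ('ee')
  [26] 0/9 → 2 ('ee')

n(n+1)/2 = 27·28/2 = 378
Σ LCP = 0 + 1 + 2 + 1 + 1 + 0 + 1 + 1 + 1 + 1 + 3 + 2 + 0 + 2 + 1 + 1 + 0 + 1 + 2 + 0 + 2 + 2 + 1 + 3 + 1 + 2 + 2 = 34
distinct = 378 − 34 = 344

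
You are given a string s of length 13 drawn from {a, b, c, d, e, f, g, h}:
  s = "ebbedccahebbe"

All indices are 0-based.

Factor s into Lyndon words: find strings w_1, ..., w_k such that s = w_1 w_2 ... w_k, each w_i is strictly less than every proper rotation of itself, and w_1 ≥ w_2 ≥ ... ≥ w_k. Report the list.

emit factor 1: 'e' (i=0, period=1)
emit factor 2: 'bbedcc' (i=1, period=6)
emit factor 3: 'ahebbe' (i=7, period=6)

["e", "bbedcc", "ahebbe"]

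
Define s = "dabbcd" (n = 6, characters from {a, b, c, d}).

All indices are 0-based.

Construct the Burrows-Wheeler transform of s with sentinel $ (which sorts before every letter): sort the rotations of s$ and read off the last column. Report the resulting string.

rank  rotation last
    0  $dabbcd  d
    1  abbcd$d  d
    2  bbcd$da  a
    3  bcd$dab  b
    4  cd$dabb  b
    5  d$dabbc  c
    6  dabbcd$  $

ddabbc$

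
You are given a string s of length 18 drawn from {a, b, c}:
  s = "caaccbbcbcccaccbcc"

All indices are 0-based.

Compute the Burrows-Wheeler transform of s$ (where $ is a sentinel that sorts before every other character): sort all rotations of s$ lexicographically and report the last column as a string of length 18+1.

rank  rotation             last
    0  $caaccbbcbcccaccbcc  c
    1  aaccbbcbcccaccbcc$c  c
    2  accbbcbcccaccbcc$ca  a
    3  accbcc$caaccbbcbccc  c
    4  bbcbcccaccbcc$caacc  c
    5  bcbcccaccbcc$caaccb  b
    6  bcc$caaccbbcbcccacc  c
    7  bcccaccbcc$caaccbbc  c
    8  c$caaccbbcbcccaccbc  c
    9  caaccbbcbcccaccbcc$  $
   10  caccbcc$caaccbbcbcc  c
   11  cbbcbcccaccbcc$caac  c
   12  cbcc$caaccbbcbcccac  c
   13  cbcccaccbcc$caaccbb  b
   14  cc$caaccbbcbcccaccb  b
   15  ccaccbcc$caaccbbcbc  c
   16  ccbbcbcccaccbcc$caa  a
   17  ccbcc$caaccbbcbccca  a
   18  cccaccbcc$caaccbbcb  b

ccaccbccc$cccbbcaab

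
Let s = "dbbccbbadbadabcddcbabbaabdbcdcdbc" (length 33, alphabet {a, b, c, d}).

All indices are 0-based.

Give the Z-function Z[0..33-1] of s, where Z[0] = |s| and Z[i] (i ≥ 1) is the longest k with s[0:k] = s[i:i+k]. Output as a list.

Z[0]=33
i=1: i≥r, start 0; Z[1]=0
i=2: i≥r, start 0; Z[2]=0
i=3: i≥r, start 0; Z[3]=0
i=4: i≥r, start 0; Z[4]=0
i=5: i≥r, start 0; Z[5]=0
i=6: i≥r, start 0; Z[6]=0
i=7: i≥r, start 0; Z[7]=0
i=8: i≥r, start 0; Z[8]=2 extend→box=[8,10)
i=9: min(r-i=1, Z[1]=0)=0; Z[9]=0
i=10: i≥r, start 0; Z[10]=0
i=11: i≥r, start 0; Z[11]=1 extend→box=[11,12)
i=12: i≥r, start 0; Z[12]=0
i=13: i≥r, start 0; Z[13]=0
i=14: i≥r, start 0; Z[14]=0
i=15: i≥r, start 0; Z[15]=1 extend→box=[15,16)
i=16: i≥r, start 0; Z[16]=1 extend→box=[16,17)
i=17: i≥r, start 0; Z[17]=0
i=18: i≥r, start 0; Z[18]=0
i=19: i≥r, start 0; Z[19]=0
i=20: i≥r, start 0; Z[20]=0
i=21: i≥r, start 0; Z[21]=0
i=22: i≥r, start 0; Z[22]=0
i=23: i≥r, start 0; Z[23]=0
i=24: i≥r, start 0; Z[24]=0
i=25: i≥r, start 0; Z[25]=2 extend→box=[25,27)
i=26: min(r-i=1, Z[1]=0)=0; Z[26]=0
i=27: i≥r, start 0; Z[27]=0
i=28: i≥r, start 0; Z[28]=1 extend→box=[28,29)
i=29: i≥r, start 0; Z[29]=0
i=30: i≥r, start 0; Z[30]=2 extend→box=[30,32)
i=31: min(r-i=1, Z[1]=0)=0; Z[31]=0
i=32: i≥r, start 0; Z[32]=0

[33, 0, 0, 0, 0, 0, 0, 0, 2, 0, 0, 1, 0, 0, 0, 1, 1, 0, 0, 0, 0, 0, 0, 0, 0, 2, 0, 0, 1, 0, 2, 0, 0]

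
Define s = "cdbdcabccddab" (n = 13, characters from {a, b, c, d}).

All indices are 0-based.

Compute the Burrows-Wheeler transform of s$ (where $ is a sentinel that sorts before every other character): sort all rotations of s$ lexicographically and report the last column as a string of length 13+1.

bdcaaddb$cdcbc

rank  rotation        last
    0  $cdbdcabccddab  b
    1  ab$cdbdcabccdd  d
    2  abccddab$cdbdc  c
    3  b$cdbdcabccdda  a
    4  bccddab$cdbdca  a
    5  bdcabccddab$cd  d
    6  cabccddab$cdbd  d
    7  ccddab$cdbdcab  b
    8  cdbdcabccddab$  $
    9  cddab$cdbdcabc  c
   10  dab$cdbdcabccd  d
   11  dbdcabccddab$c  c
   12  dcabccddab$cdb  b
   13  ddab$cdbdcabcc  c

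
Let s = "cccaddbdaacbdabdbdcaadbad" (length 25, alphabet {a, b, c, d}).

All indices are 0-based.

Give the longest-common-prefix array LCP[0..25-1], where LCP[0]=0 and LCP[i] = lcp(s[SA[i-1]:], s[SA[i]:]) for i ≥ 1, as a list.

[0, 2, 1, 1, 1, 2, 2, 0, 1, 3, 2, 2, 0, 2, 1, 1, 2, 0, 1, 2, 1, 2, 3, 1, 1]

rank | idx | suffix
   0 |   8 | aacbdabdbdcaadbad
   1 |  19 | aadbad
   2 |  13 | abdbdcaadbad
   3 |   9 | acbdabdbdcaadbad
   4 |  23 | ad
   5 |  20 | adbad
   6 |   3 | addbdaacbdabdbdcaadbad
   7 |  22 | bad
   8 |   6 | bdaacbdabdbdcaadbad
   9 |  11 | bdabdbdcaadbad
  10 |  14 | bdbdcaadbad
  11 |  16 | bdcaadbad
  12 |  18 | caadbad
  13 |   2 | caddbdaacbdabdbdcaadbad
  14 |  10 | cbdabdbdcaadbad
  15 |   1 | ccaddbdaacbdabdbdcaadbad
  16 |   0 | cccaddbdaacbdabdbdcaadbad
  17 |  24 | d
  18 |   7 | daacbdabdbdcaadbad
  19 |  12 | dabdbdcaadbad
  20 |  21 | dbad
  21 |   5 | dbdaacbdabdbdcaadbad
  22 |  15 | dbdcaadbad
  23 |  17 | dcaadbad
  24 |   4 | ddbdaacbdabdbdcaadbad

SA = [8, 19, 13, 9, 23, 20, 3, 22, 6, 11, 14, 16, 18, 2, 10, 1, 0, 24, 7, 12, 21, 5, 15, 17, 4]
[i] adj suffixes → lcp
  [1] 8/19 → 2 ('aa')
  [2] 19/13 → 1 ('a')
  [3] 13/9 → 1 ('a')
  [4] 9/23 → 1 ('a')
  [5] 23/20 → 2 ('ad')
  [6] 20/3 → 2 ('ad')
  [7] 3/22 → 0 ('')
  [8] 22/6 → 1 ('b')
  [9] 6/11 → 3 ('bda')
  [10] 11/14 → 2 ('bd')
  [11] 14/16 → 2 ('bd')
  [12] 16/18 → 0 ('')
  [13] 18/2 → 2 ('ca')
  [14] 2/10 → 1 ('c')
  [15] 10/1 → 1 ('c')
  [16] 1/0 → 2 ('cc')
  [17] 0/24 → 0 ('')
  [18] 24/7 → 1 ('d')
  [19] 7/12 → 2 ('da')
  [20] 12/21 → 1 ('d')
  [21] 21/5 → 2 ('db')
  [22] 5/15 → 3 ('dbd')
  [23] 15/17 → 1 ('d')
  [24] 17/4 → 1 ('d')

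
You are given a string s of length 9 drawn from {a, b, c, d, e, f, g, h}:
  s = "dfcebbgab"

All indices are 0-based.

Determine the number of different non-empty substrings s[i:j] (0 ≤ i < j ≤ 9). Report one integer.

43

rank | idx | suffix
   0 |   7 | ab
   1 |   8 | b
   2 |   4 | bbgab
   3 |   5 | bgab
   4 |   2 | cebbgab
   5 |   0 | dfcebbgab
   6 |   3 | ebbgab
   7 |   1 | fcebbgab
   8 |   6 | gab

SA = [7, 8, 4, 5, 2, 0, 3, 1, 6]
[i] adj suffixes → lcp
  [1] 7/8 → 0 ('')
  [2] 8/4 → 1 ('b')
  [3] 4/5 → 1 ('b')
  [4] 5/2 → 0 ('')
  [5] 2/0 → 0 ('')
  [6] 0/3 → 0 ('')
  [7] 3/1 → 0 ('')
  [8] 1/6 → 0 ('')

n(n+1)/2 = 9·10/2 = 45
Σ LCP = 0 + 0 + 1 + 1 + 0 + 0 + 0 + 0 + 0 = 2
distinct = 45 − 2 = 43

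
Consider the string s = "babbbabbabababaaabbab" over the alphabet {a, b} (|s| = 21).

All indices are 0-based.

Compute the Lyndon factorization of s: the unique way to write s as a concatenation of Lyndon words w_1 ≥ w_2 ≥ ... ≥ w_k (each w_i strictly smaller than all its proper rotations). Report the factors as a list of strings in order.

emit factor 1: 'b' (i=0, period=1)
emit factor 2: 'abbb' (i=1, period=4)
emit factor 3: 'abb' (i=5, period=3)
emit factor 4: 'ab' (i=8, period=2)
emit factor 5: 'ab' (i=10, period=2)
emit factor 6: 'ab' (i=12, period=2)
emit factor 7: 'aaabbab' (i=14, period=7)

["b", "abbb", "abb", "ab", "ab", "ab", "aaabbab"]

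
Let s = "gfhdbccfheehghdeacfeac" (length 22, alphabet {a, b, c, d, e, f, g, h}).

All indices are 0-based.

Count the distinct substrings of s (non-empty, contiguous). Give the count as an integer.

sorted suffixes:
  #0 SA[0]=20  'ac'
  #1 SA[1]=16  'acfeac'
  #2 SA[2]=4  'bccfheehghdeacfeac'
  #3 SA[3]=21  'c'
  #4 SA[4]=5  'ccfheehghdeacfeac'
  #5 SA[5]=17  'cfeac'
  #6 SA[6]=6  'cfheehghdeacfeac'
  #7 SA[7]=3  'dbccfheehghdeacfeac'
  #8 SA[8]=14  'deacfeac'
  #9 SA[9]=19  'eac'
  #10 SA[10]=15  'eacfeac'
  #11 SA[11]=9  'eehghdeacfeac'
  #12 SA[12]=10  'ehghdeacfeac'
  #13 SA[13]=18  'feac'
  #14 SA[14]=1  'fhdbccfheehghdeacfeac'
  #15 SA[15]=7  'fheehghdeacfeac'
  #16 SA[16]=0  'gfhdbccfheehghdeacfeac'
  #17 SA[17]=12  'ghdeacfeac'
  #18 SA[18]=2  'hdbccfheehghdeacfeac'
  #19 SA[19]=13  'hdeacfeac'
  #20 SA[20]=8  'heehghdeacfeac'
  #21 SA[21]=11  'hghdeacfeac'

SA = [20, 16, 4, 21, 5, 17, 6, 3, 14, 19, 15, 9, 10, 18, 1, 7, 0, 12, 2, 13, 8, 11]
[i] adj suffixes → lcp
  [1] 20/16 → 2 ('ac')
  [2] 16/4 → 0 ('')
  [3] 4/21 → 0 ('')
  [4] 21/5 → 1 ('c')
  [5] 5/17 → 1 ('c')
  [6] 17/6 → 2 ('cf')
  [7] 6/3 → 0 ('')
  [8] 3/14 → 1 ('d')
  [9] 14/19 → 0 ('')
  [10] 19/15 → 3 ('eac')
  [11] 15/9 → 1 ('e')
  [12] 9/10 → 1 ('e')
  [13] 10/18 → 0 ('')
  [14] 18/1 → 1 ('f')
  [15] 1/7 → 2 ('fh')
  [16] 7/0 → 0 ('')
  [17] 0/12 → 1 ('g')
  [18] 12/2 → 0 ('')
  [19] 2/13 → 2 ('hd')
  [20] 13/8 → 1 ('h')
  [21] 8/11 → 1 ('h')

n(n+1)/2 = 22·23/2 = 253
Σ LCP = 0 + 2 + 0 + 0 + 1 + 1 + 2 + 0 + 1 + 0 + 3 + 1 + 1 + 0 + 1 + 2 + 0 + 1 + 0 + 2 + 1 + 1 = 20
distinct = 253 − 20 = 233

233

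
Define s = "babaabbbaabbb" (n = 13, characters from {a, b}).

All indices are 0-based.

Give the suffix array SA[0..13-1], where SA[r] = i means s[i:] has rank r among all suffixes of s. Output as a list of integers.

[8, 3, 1, 9, 4, 12, 7, 2, 0, 11, 6, 10, 5]

rank | idx | suffix
   0 |   8 | aabbb
   1 |   3 | aabbbaabbb
   2 |   1 | abaabbbaabbb
   3 |   9 | abbb
   4 |   4 | abbbaabbb
   5 |  12 | b
   6 |   7 | baabbb
   7 |   2 | baabbbaabbb
   8 |   0 | babaabbbaabbb
   9 |  11 | bb
  10 |   6 | bbaabbb
  11 |  10 | bbb
  12 |   5 | bbbaabbb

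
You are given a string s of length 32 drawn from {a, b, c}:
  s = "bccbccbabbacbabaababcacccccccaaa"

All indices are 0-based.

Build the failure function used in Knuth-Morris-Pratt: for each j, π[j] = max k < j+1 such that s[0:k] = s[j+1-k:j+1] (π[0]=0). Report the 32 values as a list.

π[0] = 0
j=1 s[j]='c': π[1]=0 (border '')
j=2 s[j]='c': π[2]=0 (border '')
j=3 s[j]='b': π[3]=1 (border 'b')
j=4 s[j]='c': π[4]=2 (border 'bc')
j=5 s[j]='c': π[5]=3 (border 'bcc')
j=6 s[j]='b': π[6]=4 (border 'bccb')
j=7 s[j]='a': k: 4→1→0; π[7]=0 (border '')
j=8 s[j]='b': π[8]=1 (border 'b')
j=9 s[j]='b': k: 1→0; π[9]=1 (border 'b')
j=10 s[j]='a': k: 1→0; π[10]=0 (border '')
j=11 s[j]='c': π[11]=0 (border '')
j=12 s[j]='b': π[12]=1 (border 'b')
j=13 s[j]='a': k: 1→0; π[13]=0 (border '')
j=14 s[j]='b': π[14]=1 (border 'b')
j=15 s[j]='a': k: 1→0; π[15]=0 (border '')
j=16 s[j]='a': π[16]=0 (border '')
j=17 s[j]='b': π[17]=1 (border 'b')
j=18 s[j]='a': k: 1→0; π[18]=0 (border '')
j=19 s[j]='b': π[19]=1 (border 'b')
j=20 s[j]='c': π[20]=2 (border 'bc')
j=21 s[j]='a': k: 2→0; π[21]=0 (border '')
j=22 s[j]='c': π[22]=0 (border '')
j=23 s[j]='c': π[23]=0 (border '')
j=24 s[j]='c': π[24]=0 (border '')
j=25 s[j]='c': π[25]=0 (border '')
j=26 s[j]='c': π[26]=0 (border '')
j=27 s[j]='c': π[27]=0 (border '')
j=28 s[j]='c': π[28]=0 (border '')
j=29 s[j]='a': π[29]=0 (border '')
j=30 s[j]='a': π[30]=0 (border '')
j=31 s[j]='a': π[31]=0 (border '')

[0, 0, 0, 1, 2, 3, 4, 0, 1, 1, 0, 0, 1, 0, 1, 0, 0, 1, 0, 1, 2, 0, 0, 0, 0, 0, 0, 0, 0, 0, 0, 0]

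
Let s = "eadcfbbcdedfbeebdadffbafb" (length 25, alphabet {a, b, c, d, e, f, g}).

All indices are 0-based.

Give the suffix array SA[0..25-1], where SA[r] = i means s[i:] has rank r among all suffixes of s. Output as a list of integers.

rank | idx | suffix
   0 |   1 | adcfbbcdedfbeebdadffbafb
   1 |  17 | adffbafb
   2 |  22 | afb
   3 |  24 | b
   4 |  21 | bafb
   5 |   5 | bbcdedfbeebdadffbafb
   6 |   6 | bcdedfbeebdadffbafb
   7 |  15 | bdadffbafb
   8 |  12 | beebdadffbafb
   9 |   7 | cdedfbeebdadffbafb
  10 |   3 | cfbbcdedfbeebdadffbafb
  11 |  16 | dadffbafb
  12 |   2 | dcfbbcdedfbeebdadffbafb
  13 |   8 | dedfbeebdadffbafb
  14 |  10 | dfbeebdadffbafb
  15 |  18 | dffbafb
  16 |   0 | eadcfbbcdedfbeebdadffbafb
  17 |  14 | ebdadffbafb
  18 |   9 | edfbeebdadffbafb
  19 |  13 | eebdadffbafb
  20 |  23 | fb
  21 |  20 | fbafb
  22 |   4 | fbbcdedfbeebdadffbafb
  23 |  11 | fbeebdadffbafb
  24 |  19 | ffbafb

[1, 17, 22, 24, 21, 5, 6, 15, 12, 7, 3, 16, 2, 8, 10, 18, 0, 14, 9, 13, 23, 20, 4, 11, 19]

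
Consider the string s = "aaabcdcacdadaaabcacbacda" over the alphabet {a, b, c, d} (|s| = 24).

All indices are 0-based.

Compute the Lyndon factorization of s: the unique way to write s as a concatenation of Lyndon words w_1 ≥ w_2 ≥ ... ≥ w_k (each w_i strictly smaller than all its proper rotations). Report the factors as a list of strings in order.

emit factor 1: 'aaabcdcacdad' (i=0, period=12)
emit factor 2: 'aaabcacbacd' (i=12, period=11)
emit factor 3: 'a' (i=23, period=1)

["aaabcdcacdad", "aaabcacbacd", "a"]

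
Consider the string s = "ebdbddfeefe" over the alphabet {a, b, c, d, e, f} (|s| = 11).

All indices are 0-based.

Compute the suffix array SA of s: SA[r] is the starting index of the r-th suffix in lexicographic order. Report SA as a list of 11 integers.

[1, 3, 2, 4, 5, 10, 0, 7, 8, 9, 6]

rank | idx | suffix
   0 |   1 | bdbddfeefe
   1 |   3 | bddfeefe
   2 |   2 | dbddfeefe
   3 |   4 | ddfeefe
   4 |   5 | dfeefe
   5 |  10 | e
   6 |   0 | ebdbddfeefe
   7 |   7 | eefe
   8 |   8 | efe
   9 |   9 | fe
  10 |   6 | feefe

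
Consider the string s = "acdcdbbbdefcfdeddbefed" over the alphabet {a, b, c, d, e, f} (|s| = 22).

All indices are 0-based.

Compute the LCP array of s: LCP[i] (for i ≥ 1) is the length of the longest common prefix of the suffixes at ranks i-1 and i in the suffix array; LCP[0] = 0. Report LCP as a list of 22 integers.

rank | idx | suffix
   0 |   0 | acdcdbbbdefcfdeddbefed
   1 |   5 | bbbdefcfdeddbefed
   2 |   6 | bbdefcfdeddbefed
   3 |   7 | bdefcfdeddbefed
   4 |  17 | befed
   5 |   3 | cdbbbdefcfdeddbefed
   6 |   1 | cdcdbbbdefcfdeddbefed
   7 |  11 | cfdeddbefed
   8 |  21 | d
   9 |   4 | dbbbdefcfdeddbefed
  10 |  16 | dbefed
  11 |   2 | dcdbbbdefcfdeddbefed
  12 |  15 | ddbefed
  13 |  13 | deddbefed
  14 |   8 | defcfdeddbefed
  15 |  20 | ed
  16 |  14 | eddbefed
  17 |   9 | efcfdeddbefed
  18 |  18 | efed
  19 |  10 | fcfdeddbefed
  20 |  12 | fdeddbefed
  21 |  19 | fed

SA = [0, 5, 6, 7, 17, 3, 1, 11, 21, 4, 16, 2, 15, 13, 8, 20, 14, 9, 18, 10, 12, 19]
rank  pair      lcp
   1  s[0:],s[5:]  0  ''
   2  s[5:],s[6:]  2  'bb'
   3  s[6:],s[7:]  1  'b'
   4  s[7:],s[17:]  1  'b'
   5  s[17:],s[3:]  0  ''
   6  s[3:],s[1:]  2  'cd'
   7  s[1:],s[11:]  1  'c'
   8  s[11:],s[21:]  0  ''
   9  s[21:],s[4:]  1  'd'
  10  s[4:],s[16:]  2  'db'
  11  s[16:],s[2:]  1  'd'
  12  s[2:],s[15:]  1  'd'
  13  s[15:],s[13:]  1  'd'
  14  s[13:],s[8:]  2  'de'
  15  s[8:],s[20:]  0  ''
  16  s[20:],s[14:]  2  'ed'
  17  s[14:],s[9:]  1  'e'
  18  s[9:],s[18:]  2  'ef'
  19  s[18:],s[10:]  0  ''
  20  s[10:],s[12:]  1  'f'
  21  s[12:],s[19:]  1  'f'

[0, 0, 2, 1, 1, 0, 2, 1, 0, 1, 2, 1, 1, 1, 2, 0, 2, 1, 2, 0, 1, 1]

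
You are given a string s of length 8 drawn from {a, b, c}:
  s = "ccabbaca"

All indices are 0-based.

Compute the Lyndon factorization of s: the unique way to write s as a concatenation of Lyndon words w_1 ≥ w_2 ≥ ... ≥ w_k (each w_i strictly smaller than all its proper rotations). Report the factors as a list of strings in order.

["c", "c", "abbac", "a"]

emit factor 1: 'c' (i=0, period=1)
emit factor 2: 'c' (i=1, period=1)
emit factor 3: 'abbac' (i=2, period=5)
emit factor 4: 'a' (i=7, period=1)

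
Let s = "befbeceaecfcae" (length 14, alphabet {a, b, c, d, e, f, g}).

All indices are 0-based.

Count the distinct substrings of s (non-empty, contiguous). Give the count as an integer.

sorted suffixes:
  #0 SA[0]=12  'ae'
  #1 SA[1]=7  'aecfcae'
  #2 SA[2]=3  'beceaecfcae'
  #3 SA[3]=0  'befbeceaecfcae'
  #4 SA[4]=11  'cae'
  #5 SA[5]=5  'ceaecfcae'
  #6 SA[6]=9  'cfcae'
  #7 SA[7]=13  'e'
  #8 SA[8]=6  'eaecfcae'
  #9 SA[9]=4  'eceaecfcae'
  #10 SA[10]=8  'ecfcae'
  #11 SA[11]=1  'efbeceaecfcae'
  #12 SA[12]=2  'fbeceaecfcae'
  #13 SA[13]=10  'fcae'

SA = [12, 7, 3, 0, 11, 5, 9, 13, 6, 4, 8, 1, 2, 10]
i: (SA[i-1],SA[i]) lcp shared
  1: (12,7) 2 'ae'
  2: (7,3) 0 ''
  3: (3,0) 2 'be'
  4: (0,11) 0 ''
  5: (11,5) 1 'c'
  6: (5,9) 1 'c'
  7: (9,13) 0 ''
  8: (13,6) 1 'e'
  9: (6,4) 1 'e'
  10: (4,8) 2 'ec'
  11: (8,1) 1 'e'
  12: (1,2) 0 ''
  13: (2,10) 1 'f'

n(n+1)/2 = 14·15/2 = 105
Σ LCP = 0 + 2 + 0 + 2 + 0 + 1 + 1 + 0 + 1 + 1 + 2 + 1 + 0 + 1 = 12
distinct = 105 − 12 = 93

93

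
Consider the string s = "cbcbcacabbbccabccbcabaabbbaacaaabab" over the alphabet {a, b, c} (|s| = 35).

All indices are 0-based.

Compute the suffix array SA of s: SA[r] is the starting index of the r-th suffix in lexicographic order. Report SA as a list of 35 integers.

rank→(start, suffix):
  0 → (29, 'aaabab')
  1 → (30, 'aabab')
  2 → (21, 'aabbbaacaaabab')
  3 → (26, 'aacaaabab')
  4 → (33, 'ab')
  5 → (19, 'abaabbbaacaaabab')
  6 → (31, 'abab')
  7 → (22, 'abbbaacaaabab')
  8 → (7, 'abbbccabccbcabaabbbaacaaabab')
  9 → (13, 'abccbcabaabbbaacaaabab')
  10 → (27, 'acaaabab')
  11 → (5, 'acabbbccabccbcabaabbbaacaaabab')
  12 → (34, 'b')
  13 → (20, 'baabbbaacaaabab')
  14 → (25, 'baacaaabab')
  15 → (32, 'bab')
  16 → (24, 'bbaacaaabab')
  17 → (23, 'bbbaacaaabab')
  18 → (8, 'bbbccabccbcabaabbbaacaaabab')
  19 → (9, 'bbccabccbcabaabbbaacaaabab')
  20 → (17, 'bcabaabbbaacaaabab')
  21 → (3, 'bcacabbbccabccbcabaabbbaacaaabab')
  22 → (1, 'bcbcacabbbccabccbcabaabbbaacaaabab')
  23 → (10, 'bccabccbcabaabbbaacaaabab')
  24 → (14, 'bccbcabaabbbaacaaabab')
  25 → (28, 'caaabab')
  26 → (18, 'cabaabbbaacaaabab')
  27 → (6, 'cabbbccabccbcabaabbbaacaaabab')
  28 → (12, 'cabccbcabaabbbaacaaabab')
  29 → (4, 'cacabbbccabccbcabaabbbaacaaabab')
  30 → (16, 'cbcabaabbbaacaaabab')
  31 → (2, 'cbcacabbbccabccbcabaabbbaacaaabab')
  32 → (0, 'cbcbcacabbbccabccbcabaabbbaacaaabab')
  33 → (11, 'ccabccbcabaabbbaacaaabab')
  34 → (15, 'ccbcabaabbbaacaaabab')

[29, 30, 21, 26, 33, 19, 31, 22, 7, 13, 27, 5, 34, 20, 25, 32, 24, 23, 8, 9, 17, 3, 1, 10, 14, 28, 18, 6, 12, 4, 16, 2, 0, 11, 15]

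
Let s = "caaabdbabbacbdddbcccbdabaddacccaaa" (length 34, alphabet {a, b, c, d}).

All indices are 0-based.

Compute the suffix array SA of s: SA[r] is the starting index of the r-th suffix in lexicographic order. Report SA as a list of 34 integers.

[33, 32, 31, 1, 2, 22, 7, 3, 10, 27, 24, 6, 9, 23, 8, 16, 20, 4, 12, 30, 0, 19, 11, 29, 18, 28, 17, 21, 26, 5, 15, 25, 14, 13]

rank→(start, suffix):
  0 → (33, 'a')
  1 → (32, 'aa')
  2 → (31, 'aaa')
  3 → (1, 'aaabdbabbacbdddbcccbdabaddacccaaa')
  4 → (2, 'aabdbabbacbdddbcccbdabaddacccaaa')
  5 → (22, 'abaddacccaaa')
  6 → (7, 'abbacbdddbcccbdabaddacccaaa')
  7 → (3, 'abdbabbacbdddbcccbdabaddacccaaa')
  8 → (10, 'acbdddbcccbdabaddacccaaa')
  9 → (27, 'acccaaa')
  10 → (24, 'addacccaaa')
  11 → (6, 'babbacbdddbcccbdabaddacccaaa')
  12 → (9, 'bacbdddbcccbdabaddacccaaa')
  13 → (23, 'baddacccaaa')
  14 → (8, 'bbacbdddbcccbdabaddacccaaa')
  15 → (16, 'bcccbdabaddacccaaa')
  16 → (20, 'bdabaddacccaaa')
  17 → (4, 'bdbabbacbdddbcccbdabaddacccaaa')
  18 → (12, 'bdddbcccbdabaddacccaaa')
  19 → (30, 'caaa')
  20 → (0, 'caaabdbabbacbdddbcccbdabaddacccaaa')
  21 → (19, 'cbdabaddacccaaa')
  22 → (11, 'cbdddbcccbdabaddacccaaa')
  23 → (29, 'ccaaa')
  24 → (18, 'ccbdabaddacccaaa')
  25 → (28, 'cccaaa')
  26 → (17, 'cccbdabaddacccaaa')
  27 → (21, 'dabaddacccaaa')
  28 → (26, 'dacccaaa')
  29 → (5, 'dbabbacbdddbcccbdabaddacccaaa')
  30 → (15, 'dbcccbdabaddacccaaa')
  31 → (25, 'ddacccaaa')
  32 → (14, 'ddbcccbdabaddacccaaa')
  33 → (13, 'dddbcccbdabaddacccaaa')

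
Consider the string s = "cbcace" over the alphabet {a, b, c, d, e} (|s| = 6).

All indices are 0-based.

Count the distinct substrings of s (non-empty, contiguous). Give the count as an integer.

rank→(start, suffix):
  0 → (3, 'ace')
  1 → (1, 'bcace')
  2 → (2, 'cace')
  3 → (0, 'cbcace')
  4 → (4, 'ce')
  5 → (5, 'e')

SA = [3, 1, 2, 0, 4, 5]
rank  pair      lcp
   1  s[3:],s[1:]  0  ''
   2  s[1:],s[2:]  0  ''
   3  s[2:],s[0:]  1  'c'
   4  s[0:],s[4:]  1  'c'
   5  s[4:],s[5:]  0  ''

n(n+1)/2 = 6·7/2 = 21
Σ LCP = 0 + 0 + 0 + 1 + 1 + 0 = 2
distinct = 21 − 2 = 19

19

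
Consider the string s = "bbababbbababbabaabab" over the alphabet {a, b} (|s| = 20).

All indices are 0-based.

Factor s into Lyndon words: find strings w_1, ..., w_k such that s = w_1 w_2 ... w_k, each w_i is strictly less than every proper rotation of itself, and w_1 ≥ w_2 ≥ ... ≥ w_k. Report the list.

["b", "b", "ababbb", "ababb", "ab", "aabab"]

emit factor 1: 'b' (i=0, period=1)
emit factor 2: 'b' (i=1, period=1)
emit factor 3: 'ababbb' (i=2, period=6)
emit factor 4: 'ababb' (i=8, period=5)
emit factor 5: 'ab' (i=13, period=2)
emit factor 6: 'aabab' (i=15, period=5)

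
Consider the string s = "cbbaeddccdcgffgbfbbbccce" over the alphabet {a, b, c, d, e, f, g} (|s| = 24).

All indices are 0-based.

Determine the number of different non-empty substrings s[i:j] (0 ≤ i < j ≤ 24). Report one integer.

278

rank | idx | suffix
   0 |   3 | aeddccdcgffgbfbbbccce
   1 |   2 | baeddccdcgffgbfbbbccce
   2 |   1 | bbaeddccdcgffgbfbbbccce
   3 |  17 | bbbccce
   4 |  18 | bbccce
   5 |  19 | bccce
   6 |  15 | bfbbbccce
   7 |   0 | cbbaeddccdcgffgbfbbbccce
   8 |  20 | ccce
   9 |   7 | ccdcgffgbfbbbccce
  10 |  21 | cce
  11 |   8 | cdcgffgbfbbbccce
  12 |  22 | ce
  13 |  10 | cgffgbfbbbccce
  14 |   6 | dccdcgffgbfbbbccce
  15 |   9 | dcgffgbfbbbccce
  16 |   5 | ddccdcgffgbfbbbccce
  17 |  23 | e
  18 |   4 | eddccdcgffgbfbbbccce
  19 |  16 | fbbbccce
  20 |  12 | ffgbfbbbccce
  21 |  13 | fgbfbbbccce
  22 |  14 | gbfbbbccce
  23 |  11 | gffgbfbbbccce

SA = [3, 2, 1, 17, 18, 19, 15, 0, 20, 7, 21, 8, 22, 10, 6, 9, 5, 23, 4, 16, 12, 13, 14, 11]
i: (SA[i-1],SA[i]) lcp shared
  1: (3,2) 0 ''
  2: (2,1) 1 'b'
  3: (1,17) 2 'bb'
  4: (17,18) 2 'bb'
  5: (18,19) 1 'b'
  6: (19,15) 1 'b'
  7: (15,0) 0 ''
  8: (0,20) 1 'c'
  9: (20,7) 2 'cc'
  10: (7,21) 2 'cc'
  11: (21,8) 1 'c'
  12: (8,22) 1 'c'
  13: (22,10) 1 'c'
  14: (10,6) 0 ''
  15: (6,9) 2 'dc'
  16: (9,5) 1 'd'
  17: (5,23) 0 ''
  18: (23,4) 1 'e'
  19: (4,16) 0 ''
  20: (16,12) 1 'f'
  21: (12,13) 1 'f'
  22: (13,14) 0 ''
  23: (14,11) 1 'g'

n(n+1)/2 = 24·25/2 = 300
Σ LCP = 0 + 0 + 1 + 2 + 2 + 1 + 1 + 0 + 1 + 2 + 2 + 1 + 1 + 1 + 0 + 2 + 1 + 0 + 1 + 0 + 1 + 1 + 0 + 1 = 22
distinct = 300 − 22 = 278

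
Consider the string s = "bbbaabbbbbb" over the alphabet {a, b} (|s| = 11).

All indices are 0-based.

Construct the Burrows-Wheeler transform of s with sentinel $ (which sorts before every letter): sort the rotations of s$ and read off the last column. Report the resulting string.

bbabbbbb$bba

rank  rotation      last
    0  $bbbaabbbbbb  b
    1  aabbbbbb$bbb  b
    2  abbbbbb$bbba  a
    3  b$bbbaabbbbb  b
    4  baabbbbbb$bb  b
    5  bb$bbbaabbbb  b
    6  bbaabbbbbb$b  b
    7  bbb$bbbaabbb  b
    8  bbbaabbbbbb$  $
    9  bbbb$bbbaabb  b
   10  bbbbb$bbbaab  b
   11  bbbbbb$bbbaa  a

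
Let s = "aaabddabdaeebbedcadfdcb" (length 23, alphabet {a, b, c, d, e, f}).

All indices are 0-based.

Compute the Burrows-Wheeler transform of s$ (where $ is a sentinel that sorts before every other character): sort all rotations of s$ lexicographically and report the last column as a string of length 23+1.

rank  rotation                  last
    0  $aaabddabdaeebbedcadfdcb  b
    1  aaabddabdaeebbedcadfdcb$  $
    2  aabddabdaeebbedcadfdcb$a  a
    3  abdaeebbedcadfdcb$aaabdd  d
    4  abddabdaeebbedcadfdcb$aa  a
    5  adfdcb$aaabddabdaeebbedc  c
    6  aeebbedcadfdcb$aaabddabd  d
    7  b$aaabddabdaeebbedcadfdc  c
    8  bbedcadfdcb$aaabddabdaee  e
    9  bdaeebbedcadfdcb$aaabdda  a
   10  bddabdaeebbedcadfdcb$aaa  a
   11  bedcadfdcb$aaabddabdaeeb  b
   12  cadfdcb$aaabddabdaeebbed  d
   13  cb$aaabddabdaeebbedcadfd  d
   14  dabdaeebbedcadfdcb$aaabd  d
   15  daeebbedcadfdcb$aaabddab  b
   16  dcadfdcb$aaabddabdaeebbe  e
   17  dcb$aaabddabdaeebbedcadf  f
   18  ddabdaeebbedcadfdcb$aaab  b
   19  dfdcb$aaabddabdaeebbedca  a
   20  ebbedcadfdcb$aaabddabdae  e
   21  edcadfdcb$aaabddabdaeebb  b
   22  eebbedcadfdcb$aaabddabda  a
   23  fdcb$aaabddabdaeebbedcad  d

b$adacdceaabdddbefbaebad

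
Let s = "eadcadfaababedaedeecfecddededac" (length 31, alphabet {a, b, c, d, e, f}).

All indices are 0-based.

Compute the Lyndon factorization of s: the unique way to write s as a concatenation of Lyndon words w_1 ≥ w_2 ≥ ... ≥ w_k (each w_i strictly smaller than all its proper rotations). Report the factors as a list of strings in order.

["e", "adcadf", "aababedaedeecfecddededac"]

emit factor 1: 'e' (i=0, period=1)
emit factor 2: 'adcadf' (i=1, period=6)
emit factor 3: 'aababedaedeecfecddededac' (i=7, period=24)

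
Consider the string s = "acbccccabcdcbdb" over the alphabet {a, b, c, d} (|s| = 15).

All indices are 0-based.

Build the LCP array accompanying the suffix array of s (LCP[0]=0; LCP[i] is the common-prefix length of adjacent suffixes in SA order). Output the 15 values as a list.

[0, 1, 0, 1, 2, 1, 0, 1, 2, 1, 2, 3, 1, 0, 1]

sorted suffixes:
  #0 SA[0]=7  'abcdcbdb'
  #1 SA[1]=0  'acbccccabcdcbdb'
  #2 SA[2]=14  'b'
  #3 SA[3]=2  'bccccabcdcbdb'
  #4 SA[4]=8  'bcdcbdb'
  #5 SA[5]=12  'bdb'
  #6 SA[6]=6  'cabcdcbdb'
  #7 SA[7]=1  'cbccccabcdcbdb'
  #8 SA[8]=11  'cbdb'
  #9 SA[9]=5  'ccabcdcbdb'
  #10 SA[10]=4  'cccabcdcbdb'
  #11 SA[11]=3  'ccccabcdcbdb'
  #12 SA[12]=9  'cdcbdb'
  #13 SA[13]=13  'db'
  #14 SA[14]=10  'dcbdb'

SA = [7, 0, 14, 2, 8, 12, 6, 1, 11, 5, 4, 3, 9, 13, 10]
i: (SA[i-1],SA[i]) lcp shared
  1: (7,0) 1 'a'
  2: (0,14) 0 ''
  3: (14,2) 1 'b'
  4: (2,8) 2 'bc'
  5: (8,12) 1 'b'
  6: (12,6) 0 ''
  7: (6,1) 1 'c'
  8: (1,11) 2 'cb'
  9: (11,5) 1 'c'
  10: (5,4) 2 'cc'
  11: (4,3) 3 'ccc'
  12: (3,9) 1 'c'
  13: (9,13) 0 ''
  14: (13,10) 1 'd'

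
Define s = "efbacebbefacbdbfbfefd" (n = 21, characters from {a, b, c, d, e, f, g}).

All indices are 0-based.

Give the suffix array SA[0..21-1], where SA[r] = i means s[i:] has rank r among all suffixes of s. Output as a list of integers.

[10, 3, 2, 6, 12, 7, 14, 16, 11, 4, 20, 13, 5, 8, 0, 18, 9, 1, 15, 19, 17]

rank | idx | suffix
   0 |  10 | acbdbfbfefd
   1 |   3 | acebbefacbdbfbfefd
   2 |   2 | bacebbefacbdbfbfefd
   3 |   6 | bbefacbdbfbfefd
   4 |  12 | bdbfbfefd
   5 |   7 | befacbdbfbfefd
   6 |  14 | bfbfefd
   7 |  16 | bfefd
   8 |  11 | cbdbfbfefd
   9 |   4 | cebbefacbdbfbfefd
  10 |  20 | d
  11 |  13 | dbfbfefd
  12 |   5 | ebbefacbdbfbfefd
  13 |   8 | efacbdbfbfefd
  14 |   0 | efbacebbefacbdbfbfefd
  15 |  18 | efd
  16 |   9 | facbdbfbfefd
  17 |   1 | fbacebbefacbdbfbfefd
  18 |  15 | fbfefd
  19 |  19 | fd
  20 |  17 | fefd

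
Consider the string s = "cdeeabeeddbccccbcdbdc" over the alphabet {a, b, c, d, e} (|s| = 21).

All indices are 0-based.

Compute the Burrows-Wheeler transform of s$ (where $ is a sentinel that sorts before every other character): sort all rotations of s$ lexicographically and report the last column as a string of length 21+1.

cedcdadcccbb$dcbeceedb

rank  rotation                last
    0  $cdeeabeeddbccccbcdbdc  c
    1  abeeddbccccbcdbdc$cdee  e
    2  bccccbcdbdc$cdeeabeedd  d
    3  bcdbdc$cdeeabeeddbcccc  c
    4  bdc$cdeeabeeddbccccbcd  d
    5  beeddbccccbcdbdc$cdeea  a
    6  c$cdeeabeeddbccccbcdbd  d
    7  cbcdbdc$cdeeabeeddbccc  c
    8  ccbcdbdc$cdeeabeeddbcc  c
    9  cccbcdbdc$cdeeabeeddbc  c
   10  ccccbcdbdc$cdeeabeeddb  b
   11  cdbdc$cdeeabeeddbccccb  b
   12  cdeeabeeddbccccbcdbdc$  $
   13  dbccccbcdbdc$cdeeabeed  d
   14  dbdc$cdeeabeeddbccccbc  c
   15  dc$cdeeabeeddbccccbcdb  b
   16  ddbccccbcdbdc$cdeeabee  e
   17  deeabeeddbccccbcdbdc$c  c
   18  eabeeddbccccbcdbdc$cde  e
   19  eddbccccbcdbdc$cdeeabe  e
   20  eeabeeddbccccbcdbdc$cd  d
   21  eeddbccccbcdbdc$cdeeab  b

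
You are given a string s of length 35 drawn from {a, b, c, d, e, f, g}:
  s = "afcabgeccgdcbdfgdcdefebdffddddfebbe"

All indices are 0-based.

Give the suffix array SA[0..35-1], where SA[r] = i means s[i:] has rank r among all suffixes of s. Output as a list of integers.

[3, 0, 32, 22, 12, 33, 4, 2, 11, 7, 17, 8, 10, 16, 26, 27, 28, 18, 29, 23, 13, 34, 31, 21, 6, 19, 1, 25, 30, 20, 24, 14, 9, 15, 5]

rank→(start, suffix):
  0 → (3, 'abgeccgdcbdfgdcdefebdffddddfebbe')
  1 → (0, 'afcabgeccgdcbdfgdcdefebdffddddfebbe')
  2 → (32, 'bbe')
  3 → (22, 'bdffddddfebbe')
  4 → (12, 'bdfgdcdefebdffddddfebbe')
  5 → (33, 'be')
  6 → (4, 'bgeccgdcbdfgdcdefebdffddddfebbe')
  7 → (2, 'cabgeccgdcbdfgdcdefebdffddddfebbe')
  8 → (11, 'cbdfgdcdefebdffddddfebbe')
  9 → (7, 'ccgdcbdfgdcdefebdffddddfebbe')
  10 → (17, 'cdefebdffddddfebbe')
  11 → (8, 'cgdcbdfgdcdefebdffddddfebbe')
  12 → (10, 'dcbdfgdcdefebdffddddfebbe')
  13 → (16, 'dcdefebdffddddfebbe')
  14 → (26, 'ddddfebbe')
  15 → (27, 'dddfebbe')
  16 → (28, 'ddfebbe')
  17 → (18, 'defebdffddddfebbe')
  18 → (29, 'dfebbe')
  19 → (23, 'dffddddfebbe')
  20 → (13, 'dfgdcdefebdffddddfebbe')
  21 → (34, 'e')
  22 → (31, 'ebbe')
  23 → (21, 'ebdffddddfebbe')
  24 → (6, 'eccgdcbdfgdcdefebdffddddfebbe')
  25 → (19, 'efebdffddddfebbe')
  26 → (1, 'fcabgeccgdcbdfgdcdefebdffddddfebbe')
  27 → (25, 'fddddfebbe')
  28 → (30, 'febbe')
  29 → (20, 'febdffddddfebbe')
  30 → (24, 'ffddddfebbe')
  31 → (14, 'fgdcdefebdffddddfebbe')
  32 → (9, 'gdcbdfgdcdefebdffddddfebbe')
  33 → (15, 'gdcdefebdffddddfebbe')
  34 → (5, 'geccgdcbdfgdcdefebdffddddfebbe')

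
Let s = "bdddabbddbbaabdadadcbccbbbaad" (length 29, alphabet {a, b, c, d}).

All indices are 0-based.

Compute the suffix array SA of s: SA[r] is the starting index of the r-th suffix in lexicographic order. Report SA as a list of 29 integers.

[11, 26, 4, 12, 27, 15, 17, 10, 25, 9, 24, 23, 5, 20, 13, 6, 0, 22, 19, 21, 28, 3, 14, 16, 8, 18, 2, 7, 1]

rank | idx | suffix
   0 |  11 | aabdadadcbccbbbaad
   1 |  26 | aad
   2 |   4 | abbddbbaabdadadcbccbbbaad
   3 |  12 | abdadadcbccbbbaad
   4 |  27 | ad
   5 |  15 | adadcbccbbbaad
   6 |  17 | adcbccbbbaad
   7 |  10 | baabdadadcbccbbbaad
   8 |  25 | baad
   9 |   9 | bbaabdadadcbccbbbaad
  10 |  24 | bbaad
  11 |  23 | bbbaad
  12 |   5 | bbddbbaabdadadcbccbbbaad
  13 |  20 | bccbbbaad
  14 |  13 | bdadadcbccbbbaad
  15 |   6 | bddbbaabdadadcbccbbbaad
  16 |   0 | bdddabbddbbaabdadadcbccbbbaad
  17 |  22 | cbbbaad
  18 |  19 | cbccbbbaad
  19 |  21 | ccbbbaad
  20 |  28 | d
  21 |   3 | dabbddbbaabdadadcbccbbbaad
  22 |  14 | dadadcbccbbbaad
  23 |  16 | dadcbccbbbaad
  24 |   8 | dbbaabdadadcbccbbbaad
  25 |  18 | dcbccbbbaad
  26 |   2 | ddabbddbbaabdadadcbccbbbaad
  27 |   7 | ddbbaabdadadcbccbbbaad
  28 |   1 | dddabbddbbaabdadadcbccbbbaad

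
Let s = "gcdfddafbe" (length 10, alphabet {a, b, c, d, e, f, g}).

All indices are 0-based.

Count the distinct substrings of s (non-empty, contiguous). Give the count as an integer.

rank | idx | suffix
   0 |   6 | afbe
   1 |   8 | be
   2 |   1 | cdfddafbe
   3 |   5 | dafbe
   4 |   4 | ddafbe
   5 |   2 | dfddafbe
   6 |   9 | e
   7 |   7 | fbe
   8 |   3 | fddafbe
   9 |   0 | gcdfddafbe

SA = [6, 8, 1, 5, 4, 2, 9, 7, 3, 0]
i: (SA[i-1],SA[i]) lcp shared
  1: (6,8) 0 ''
  2: (8,1) 0 ''
  3: (1,5) 0 ''
  4: (5,4) 1 'd'
  5: (4,2) 1 'd'
  6: (2,9) 0 ''
  7: (9,7) 0 ''
  8: (7,3) 1 'f'
  9: (3,0) 0 ''

n(n+1)/2 = 10·11/2 = 55
Σ LCP = 0 + 0 + 0 + 0 + 1 + 1 + 0 + 0 + 1 + 0 = 3
distinct = 55 − 3 = 52

52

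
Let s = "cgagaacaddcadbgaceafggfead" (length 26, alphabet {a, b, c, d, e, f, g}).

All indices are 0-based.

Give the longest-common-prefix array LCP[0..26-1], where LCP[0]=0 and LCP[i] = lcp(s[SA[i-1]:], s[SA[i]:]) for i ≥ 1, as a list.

sorted suffixes:
  #0 SA[0]=4  'aacaddcadbgaceafggfead'
  #1 SA[1]=5  'acaddcadbgaceafggfead'
  #2 SA[2]=15  'aceafggfead'
  #3 SA[3]=24  'ad'
  #4 SA[4]=11  'adbgaceafggfead'
  #5 SA[5]=7  'addcadbgaceafggfead'
  #6 SA[6]=18  'afggfead'
  #7 SA[7]=2  'agaacaddcadbgaceafggfead'
  #8 SA[8]=13  'bgaceafggfead'
  #9 SA[9]=10  'cadbgaceafggfead'
  #10 SA[10]=6  'caddcadbgaceafggfead'
  #11 SA[11]=16  'ceafggfead'
  #12 SA[12]=0  'cgagaacaddcadbgaceafggfead'
  #13 SA[13]=25  'd'
  #14 SA[14]=12  'dbgaceafggfead'
  #15 SA[15]=9  'dcadbgaceafggfead'
  #16 SA[16]=8  'ddcadbgaceafggfead'
  #17 SA[17]=23  'ead'
  #18 SA[18]=17  'eafggfead'
  #19 SA[19]=22  'fead'
  #20 SA[20]=19  'fggfead'
  #21 SA[21]=3  'gaacaddcadbgaceafggfead'
  #22 SA[22]=14  'gaceafggfead'
  #23 SA[23]=1  'gagaacaddcadbgaceafggfead'
  #24 SA[24]=21  'gfead'
  #25 SA[25]=20  'ggfead'

SA = [4, 5, 15, 24, 11, 7, 18, 2, 13, 10, 6, 16, 0, 25, 12, 9, 8, 23, 17, 22, 19, 3, 14, 1, 21, 20]
i: (SA[i-1],SA[i]) lcp shared
  1: (4,5) 1 'a'
  2: (5,15) 2 'ac'
  3: (15,24) 1 'a'
  4: (24,11) 2 'ad'
  5: (11,7) 2 'ad'
  6: (7,18) 1 'a'
  7: (18,2) 1 'a'
  8: (2,13) 0 ''
  9: (13,10) 0 ''
  10: (10,6) 3 'cad'
  11: (6,16) 1 'c'
  12: (16,0) 1 'c'
  13: (0,25) 0 ''
  14: (25,12) 1 'd'
  15: (12,9) 1 'd'
  16: (9,8) 1 'd'
  17: (8,23) 0 ''
  18: (23,17) 2 'ea'
  19: (17,22) 0 ''
  20: (22,19) 1 'f'
  21: (19,3) 0 ''
  22: (3,14) 2 'ga'
  23: (14,1) 2 'ga'
  24: (1,21) 1 'g'
  25: (21,20) 1 'g'

[0, 1, 2, 1, 2, 2, 1, 1, 0, 0, 3, 1, 1, 0, 1, 1, 1, 0, 2, 0, 1, 0, 2, 2, 1, 1]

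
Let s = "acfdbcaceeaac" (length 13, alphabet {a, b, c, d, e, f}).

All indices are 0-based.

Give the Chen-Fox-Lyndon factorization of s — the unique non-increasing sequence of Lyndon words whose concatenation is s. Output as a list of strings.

emit factor 1: 'acfdbc' (i=0, period=6)
emit factor 2: 'acee' (i=6, period=4)
emit factor 3: 'aac' (i=10, period=3)

["acfdbc", "acee", "aac"]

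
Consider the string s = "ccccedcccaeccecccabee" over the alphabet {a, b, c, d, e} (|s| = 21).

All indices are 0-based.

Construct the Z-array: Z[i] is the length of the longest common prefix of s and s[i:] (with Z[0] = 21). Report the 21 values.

Z[0]=21
i=1: fresh scan; Z[1]=3 scan→box=[1,4)
i=2: min(r-i=2, Z[1]=3)=2; Z[2]=2
i=3: min(r-i=1, Z[2]=2)=1; Z[3]=1
i=4: fresh scan; Z[4]=0
i=5: fresh scan; Z[5]=0
i=6: fresh scan; Z[6]=3 scan→box=[6,9)
i=7: min(r-i=2, Z[1]=3)=2; Z[7]=2
i=8: min(r-i=1, Z[2]=2)=1; Z[8]=1
i=9: fresh scan; Z[9]=0
i=10: fresh scan; Z[10]=0
i=11: fresh scan; Z[11]=2 scan→box=[11,13)
i=12: min(r-i=1, Z[1]=3)=1; Z[12]=1
i=13: fresh scan; Z[13]=0
i=14: fresh scan; Z[14]=3 scan→box=[14,17)
i=15: min(r-i=2, Z[1]=3)=2; Z[15]=2
i=16: min(r-i=1, Z[2]=2)=1; Z[16]=1
i=17: fresh scan; Z[17]=0
i=18: fresh scan; Z[18]=0
i=19: fresh scan; Z[19]=0
i=20: fresh scan; Z[20]=0

[21, 3, 2, 1, 0, 0, 3, 2, 1, 0, 0, 2, 1, 0, 3, 2, 1, 0, 0, 0, 0]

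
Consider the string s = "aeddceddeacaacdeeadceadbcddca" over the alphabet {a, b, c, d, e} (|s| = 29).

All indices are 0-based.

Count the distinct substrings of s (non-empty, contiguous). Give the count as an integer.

394

sorted suffixes:
  #0 SA[0]=28  'a'
  #1 SA[1]=11  'aacdeeadceadbcddca'
  #2 SA[2]=9  'acaacdeeadceadbcddca'
  #3 SA[3]=12  'acdeeadceadbcddca'
  #4 SA[4]=21  'adbcddca'
  #5 SA[5]=17  'adceadbcddca'
  #6 SA[6]=0  'aeddceddeacaacdeeadceadbcddca'
  #7 SA[7]=23  'bcddca'
  #8 SA[8]=27  'ca'
  #9 SA[9]=10  'caacdeeadceadbcddca'
  #10 SA[10]=24  'cddca'
  #11 SA[11]=13  'cdeeadceadbcddca'
  #12 SA[12]=19  'ceadbcddca'
  #13 SA[13]=4  'ceddeacaacdeeadceadbcddca'
  #14 SA[14]=22  'dbcddca'
  #15 SA[15]=26  'dca'
  #16 SA[16]=18  'dceadbcddca'
  #17 SA[17]=3  'dceddeacaacdeeadceadbcddca'
  #18 SA[18]=25  'ddca'
  #19 SA[19]=2  'ddceddeacaacdeeadceadbcddca'
  #20 SA[20]=6  'ddeacaacdeeadceadbcddca'
  #21 SA[21]=7  'deacaacdeeadceadbcddca'
  #22 SA[22]=14  'deeadceadbcddca'
  #23 SA[23]=8  'eacaacdeeadceadbcddca'
  #24 SA[24]=20  'eadbcddca'
  #25 SA[25]=16  'eadceadbcddca'
  #26 SA[26]=1  'eddceddeacaacdeeadceadbcddca'
  #27 SA[27]=5  'eddeacaacdeeadceadbcddca'
  #28 SA[28]=15  'eeadceadbcddca'

SA = [28, 11, 9, 12, 21, 17, 0, 23, 27, 10, 24, 13, 19, 4, 22, 26, 18, 3, 25, 2, 6, 7, 14, 8, 20, 16, 1, 5, 15]
rank  pair      lcp
   1  s[28:],s[11:]  1  'a'
   2  s[11:],s[9:]  1  'a'
   3  s[9:],s[12:]  2  'ac'
   4  s[12:],s[21:]  1  'a'
   5  s[21:],s[17:]  2  'ad'
   6  s[17:],s[0:]  1  'a'
   7  s[0:],s[23:]  0  ''
   8  s[23:],s[27:]  0  ''
   9  s[27:],s[10:]  2  'ca'
  10  s[10:],s[24:]  1  'c'
  11  s[24:],s[13:]  2  'cd'
  12  s[13:],s[19:]  1  'c'
  13  s[19:],s[4:]  2  'ce'
  14  s[4:],s[22:]  0  ''
  15  s[22:],s[26:]  1  'd'
  16  s[26:],s[18:]  2  'dc'
  17  s[18:],s[3:]  3  'dce'
  18  s[3:],s[25:]  1  'd'
  19  s[25:],s[2:]  3  'ddc'
  20  s[2:],s[6:]  2  'dd'
  21  s[6:],s[7:]  1  'd'
  22  s[7:],s[14:]  2  'de'
  23  s[14:],s[8:]  0  ''
  24  s[8:],s[20:]  2  'ea'
  25  s[20:],s[16:]  3  'ead'
  26  s[16:],s[1:]  1  'e'
  27  s[1:],s[5:]  3  'edd'
  28  s[5:],s[15:]  1  'e'

n(n+1)/2 = 29·30/2 = 435
Σ LCP = 0 + 1 + 1 + 2 + 1 + 2 + 1 + 0 + 0 + 2 + 1 + 2 + 1 + 2 + 0 + 1 + 2 + 3 + 1 + 3 + 2 + 1 + 2 + 0 + 2 + 3 + 1 + 3 + 1 = 41
distinct = 435 − 41 = 394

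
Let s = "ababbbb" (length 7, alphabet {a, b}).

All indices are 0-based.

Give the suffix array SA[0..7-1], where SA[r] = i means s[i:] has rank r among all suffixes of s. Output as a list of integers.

rank→(start, suffix):
  0 → (0, 'ababbbb')
  1 → (2, 'abbbb')
  2 → (6, 'b')
  3 → (1, 'babbbb')
  4 → (5, 'bb')
  5 → (4, 'bbb')
  6 → (3, 'bbbb')

[0, 2, 6, 1, 5, 4, 3]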